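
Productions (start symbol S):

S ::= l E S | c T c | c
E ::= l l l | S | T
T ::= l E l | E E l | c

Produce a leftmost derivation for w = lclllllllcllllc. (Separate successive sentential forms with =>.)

S => lES   [S ::= l E S]
lES => lTS   [E ::= T]
lTS => lEElS   [T ::= E E l]
lEElS => lSElS   [E ::= S]
lSElS => lcTcElS   [S ::= c T c]
lcTcElS => lcEElcElS   [T ::= E E l]
lcEElcElS => lclllElcElS   [E ::= l l l]
lclllElcElS => lclllllllcElS   [E ::= l l l]
lclllllllcElS => lclllllllcllllS   [E ::= l l l]
lclllllllcllllS => lclllllllcllllc   [S ::= c]

S=>lES=>lTS=>lEElS=>lSElS=>lcTcElS=>lcEElcElS=>lclllElcElS=>lclllllllcElS=>lclllllllcllllS=>lclllllllcllllc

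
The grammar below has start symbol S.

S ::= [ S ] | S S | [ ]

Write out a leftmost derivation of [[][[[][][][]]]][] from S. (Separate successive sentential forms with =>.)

S => SS   [S ::= S S]
SS => [S]S   [S ::= [ S ]]
[S]S => [SS]S   [S ::= S S]
[SS]S => [[]S]S   [S ::= [ ]]
[[]S]S => [[][S]]S   [S ::= [ S ]]
[[][S]]S => [[][[S]]]S   [S ::= [ S ]]
[[][[S]]]S => [[][[SS]]]S   [S ::= S S]
[[][[SS]]]S => [[][[SSS]]]S   [S ::= S S]
[[][[SSS]]]S => [[][[SSSS]]]S   [S ::= S S]
[[][[SSSS]]]S => [[][[[]SSS]]]S   [S ::= [ ]]
[[][[[]SSS]]]S => [[][[[][]SS]]]S   [S ::= [ ]]
[[][[[][]SS]]]S => [[][[[][][]S]]]S   [S ::= [ ]]
[[][[[][][]S]]]S => [[][[[][][][]]]]S   [S ::= [ ]]
[[][[[][][][]]]]S => [[][[[][][][]]]][]   [S ::= [ ]]

S=>SS=>[S]S=>[SS]S=>[[]S]S=>[[][S]]S=>[[][[S]]]S=>[[][[SS]]]S=>[[][[SSS]]]S=>[[][[SSSS]]]S=>[[][[[]SSS]]]S=>[[][[[][]SS]]]S=>[[][[[][][]S]]]S=>[[][[[][][][]]]]S=>[[][[[][][][]]]][]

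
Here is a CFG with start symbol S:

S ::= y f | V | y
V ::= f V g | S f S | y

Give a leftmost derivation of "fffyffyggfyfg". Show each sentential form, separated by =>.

S => V => fVg => fSfSg => fVfSg => ffVgfSg => fffVggfSg => fffSfSggfSg => fffyffSggfSg => fffyffyggfSg => fffyffyggfyfg

S => V   [S ::= V]
V => fVg   [V ::= f V g]
fVg => fSfSg   [V ::= S f S]
fSfSg => fVfSg   [S ::= V]
fVfSg => ffVgfSg   [V ::= f V g]
ffVgfSg => fffVggfSg   [V ::= f V g]
fffVggfSg => fffSfSggfSg   [V ::= S f S]
fffSfSggfSg => fffyffSggfSg   [S ::= y f]
fffyffSggfSg => fffyffyggfSg   [S ::= y]
fffyffyggfSg => fffyffyggfyfg   [S ::= y f]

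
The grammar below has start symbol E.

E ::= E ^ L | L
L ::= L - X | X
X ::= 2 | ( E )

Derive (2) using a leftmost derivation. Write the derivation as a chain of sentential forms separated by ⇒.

E ⇒ L ⇒ X ⇒ (E) ⇒ (L) ⇒ (X) ⇒ (2)

E ⇒ L   [E ::= L]
L ⇒ X   [L ::= X]
X ⇒ (E)   [X ::= ( E )]
(E) ⇒ (L)   [E ::= L]
(L) ⇒ (X)   [L ::= X]
(X) ⇒ (2)   [X ::= 2]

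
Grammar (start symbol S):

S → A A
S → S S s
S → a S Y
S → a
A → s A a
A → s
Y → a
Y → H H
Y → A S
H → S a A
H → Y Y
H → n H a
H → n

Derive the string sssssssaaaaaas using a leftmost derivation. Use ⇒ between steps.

S ⇒ AA   [S → A A]
AA ⇒ sAaA   [A → s A a]
sAaA ⇒ ssAaaA   [A → s A a]
ssAaaA ⇒ sssAaaaA   [A → s A a]
sssAaaaA ⇒ ssssAaaaaA   [A → s A a]
ssssAaaaaA ⇒ sssssAaaaaaA   [A → s A a]
sssssAaaaaaA ⇒ ssssssAaaaaaaA   [A → s A a]
ssssssAaaaaaaA ⇒ sssssssaaaaaaA   [A → s]
sssssssaaaaaaA ⇒ sssssssaaaaaas   [A → s]

S ⇒ AA ⇒ sAaA ⇒ ssAaaA ⇒ sssAaaaA ⇒ ssssAaaaaA ⇒ sssssAaaaaaA ⇒ ssssssAaaaaaaA ⇒ sssssssaaaaaaA ⇒ sssssssaaaaaas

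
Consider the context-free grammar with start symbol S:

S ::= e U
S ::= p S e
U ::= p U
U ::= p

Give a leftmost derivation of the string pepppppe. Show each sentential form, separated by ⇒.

S ⇒ pSe   [S ::= p S e]
pSe ⇒ peUe   [S ::= e U]
peUe ⇒ pepUe   [U ::= p U]
pepUe ⇒ peppUe   [U ::= p U]
peppUe ⇒ pepppUe   [U ::= p U]
pepppUe ⇒ peppppUe   [U ::= p U]
peppppUe ⇒ pepppppe   [U ::= p]

S ⇒ pSe ⇒ peUe ⇒ pepUe ⇒ peppUe ⇒ pepppUe ⇒ peppppUe ⇒ pepppppe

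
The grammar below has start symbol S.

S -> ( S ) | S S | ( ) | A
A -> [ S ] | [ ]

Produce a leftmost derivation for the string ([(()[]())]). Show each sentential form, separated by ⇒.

S⇒(S)⇒(A)⇒([S])⇒([(S)])⇒([(SS)])⇒([(SSS)])⇒([(()SS)])⇒([(()AS)])⇒([(()[]S)])⇒([(()[]())])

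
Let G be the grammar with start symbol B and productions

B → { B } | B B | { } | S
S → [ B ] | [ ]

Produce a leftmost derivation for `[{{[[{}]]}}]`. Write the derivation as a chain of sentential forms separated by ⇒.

B ⇒ S ⇒ [B] ⇒ [{B}] ⇒ [{{B}}] ⇒ [{{S}}] ⇒ [{{[B]}}] ⇒ [{{[S]}}] ⇒ [{{[[B]]}}] ⇒ [{{[[{}]]}}]

B ⇒ S   [B → S]
S ⇒ [B]   [S → [ B ]]
[B] ⇒ [{B}]   [B → { B }]
[{B}] ⇒ [{{B}}]   [B → { B }]
[{{B}}] ⇒ [{{S}}]   [B → S]
[{{S}}] ⇒ [{{[B]}}]   [S → [ B ]]
[{{[B]}}] ⇒ [{{[S]}}]   [B → S]
[{{[S]}}] ⇒ [{{[[B]]}}]   [S → [ B ]]
[{{[[B]]}}] ⇒ [{{[[{}]]}}]   [B → { }]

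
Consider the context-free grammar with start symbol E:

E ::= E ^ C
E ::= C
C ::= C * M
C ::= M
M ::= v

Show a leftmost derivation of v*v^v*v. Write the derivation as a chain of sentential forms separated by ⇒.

E ⇒ E^C   [E ::= E ^ C]
E^C ⇒ C^C   [E ::= C]
C^C ⇒ C*M^C   [C ::= C * M]
C*M^C ⇒ M*M^C   [C ::= M]
M*M^C ⇒ v*M^C   [M ::= v]
v*M^C ⇒ v*v^C   [M ::= v]
v*v^C ⇒ v*v^C*M   [C ::= C * M]
v*v^C*M ⇒ v*v^M*M   [C ::= M]
v*v^M*M ⇒ v*v^v*M   [M ::= v]
v*v^v*M ⇒ v*v^v*v   [M ::= v]

E ⇒ E^C ⇒ C^C ⇒ C*M^C ⇒ M*M^C ⇒ v*M^C ⇒ v*v^C ⇒ v*v^C*M ⇒ v*v^M*M ⇒ v*v^v*M ⇒ v*v^v*v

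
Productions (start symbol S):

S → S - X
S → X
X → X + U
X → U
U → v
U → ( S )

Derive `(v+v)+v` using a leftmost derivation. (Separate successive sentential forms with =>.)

S => X => X+U => U+U => (S)+U => (X)+U => (X+U)+U => (U+U)+U => (v+U)+U => (v+v)+U => (v+v)+v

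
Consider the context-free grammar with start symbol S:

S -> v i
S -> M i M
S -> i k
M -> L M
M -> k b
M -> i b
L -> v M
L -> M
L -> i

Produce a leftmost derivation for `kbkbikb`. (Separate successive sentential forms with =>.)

S => MiM => LMiM => MMiM => kbMiM => kbkbiM => kbkbikb

S => MiM   [S -> M i M]
MiM => LMiM   [M -> L M]
LMiM => MMiM   [L -> M]
MMiM => kbMiM   [M -> k b]
kbMiM => kbkbiM   [M -> k b]
kbkbiM => kbkbikb   [M -> k b]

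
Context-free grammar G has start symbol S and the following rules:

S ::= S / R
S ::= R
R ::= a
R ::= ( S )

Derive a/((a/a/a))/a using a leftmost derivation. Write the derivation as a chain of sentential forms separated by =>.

S => S/R   [S ::= S / R]
S/R => S/R/R   [S ::= S / R]
S/R/R => R/R/R   [S ::= R]
R/R/R => a/R/R   [R ::= a]
a/R/R => a/(S)/R   [R ::= ( S )]
a/(S)/R => a/(R)/R   [S ::= R]
a/(R)/R => a/((S))/R   [R ::= ( S )]
a/((S))/R => a/((S/R))/R   [S ::= S / R]
a/((S/R))/R => a/((S/R/R))/R   [S ::= S / R]
a/((S/R/R))/R => a/((R/R/R))/R   [S ::= R]
a/((R/R/R))/R => a/((a/R/R))/R   [R ::= a]
a/((a/R/R))/R => a/((a/a/R))/R   [R ::= a]
a/((a/a/R))/R => a/((a/a/a))/R   [R ::= a]
a/((a/a/a))/R => a/((a/a/a))/a   [R ::= a]

S => S/R => S/R/R => R/R/R => a/R/R => a/(S)/R => a/(R)/R => a/((S))/R => a/((S/R))/R => a/((S/R/R))/R => a/((R/R/R))/R => a/((a/R/R))/R => a/((a/a/R))/R => a/((a/a/a))/R => a/((a/a/a))/a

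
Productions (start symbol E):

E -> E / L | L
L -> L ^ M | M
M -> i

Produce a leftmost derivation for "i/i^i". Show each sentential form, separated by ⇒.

E ⇒ E/L   [E -> E / L]
E/L ⇒ L/L   [E -> L]
L/L ⇒ M/L   [L -> M]
M/L ⇒ i/L   [M -> i]
i/L ⇒ i/L^M   [L -> L ^ M]
i/L^M ⇒ i/M^M   [L -> M]
i/M^M ⇒ i/i^M   [M -> i]
i/i^M ⇒ i/i^i   [M -> i]

E ⇒ E/L ⇒ L/L ⇒ M/L ⇒ i/L ⇒ i/L^M ⇒ i/M^M ⇒ i/i^M ⇒ i/i^i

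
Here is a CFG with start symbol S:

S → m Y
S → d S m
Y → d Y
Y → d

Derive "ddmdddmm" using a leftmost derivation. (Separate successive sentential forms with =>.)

S => dSm => ddSmm => ddmYmm => ddmdYmm => ddmddYmm => ddmdddmm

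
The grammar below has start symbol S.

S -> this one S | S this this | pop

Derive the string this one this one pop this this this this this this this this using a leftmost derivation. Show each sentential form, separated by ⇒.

S ⇒ this one S ⇒ this one this one S ⇒ this one this one S this this ⇒ this one this one S this this this this ⇒ this one this one S this this this this this this ⇒ this one this one S this this this this this this this this ⇒ this one this one pop this this this this this this this this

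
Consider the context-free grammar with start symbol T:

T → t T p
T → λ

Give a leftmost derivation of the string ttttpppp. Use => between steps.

T=>tTp=>ttTpp=>tttTppp=>ttttTpppp=>ttttpppp

T => tTp   [T → t T p]
tTp => ttTpp   [T → t T p]
ttTpp => tttTppp   [T → t T p]
tttTppp => ttttTpppp   [T → t T p]
ttttTpppp => ttttpppp   [T → λ]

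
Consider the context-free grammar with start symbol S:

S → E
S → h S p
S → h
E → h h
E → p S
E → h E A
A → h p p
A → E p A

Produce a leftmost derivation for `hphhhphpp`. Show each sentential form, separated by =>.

S => E => hEA => hpSA => hphSpA => hphEpA => hphhhpA => hphhhphpp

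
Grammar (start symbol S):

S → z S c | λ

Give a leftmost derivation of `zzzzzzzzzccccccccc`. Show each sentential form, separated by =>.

S => zSc => zzScc => zzzSccc => zzzzScccc => zzzzzSccccc => zzzzzzScccccc => zzzzzzzSccccccc => zzzzzzzzScccccccc => zzzzzzzzzSccccccccc => zzzzzzzzzccccccccc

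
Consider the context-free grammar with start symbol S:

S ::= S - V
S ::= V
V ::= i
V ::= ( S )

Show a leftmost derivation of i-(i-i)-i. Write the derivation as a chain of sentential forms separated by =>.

S => S-V => S-V-V => V-V-V => i-V-V => i-(S)-V => i-(S-V)-V => i-(V-V)-V => i-(i-V)-V => i-(i-i)-V => i-(i-i)-i

S => S-V   [S ::= S - V]
S-V => S-V-V   [S ::= S - V]
S-V-V => V-V-V   [S ::= V]
V-V-V => i-V-V   [V ::= i]
i-V-V => i-(S)-V   [V ::= ( S )]
i-(S)-V => i-(S-V)-V   [S ::= S - V]
i-(S-V)-V => i-(V-V)-V   [S ::= V]
i-(V-V)-V => i-(i-V)-V   [V ::= i]
i-(i-V)-V => i-(i-i)-V   [V ::= i]
i-(i-i)-V => i-(i-i)-i   [V ::= i]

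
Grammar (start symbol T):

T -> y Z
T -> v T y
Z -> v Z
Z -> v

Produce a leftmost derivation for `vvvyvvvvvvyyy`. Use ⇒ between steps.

T ⇒ vTy   [T -> v T y]
vTy ⇒ vvTyy   [T -> v T y]
vvTyy ⇒ vvvTyyy   [T -> v T y]
vvvTyyy ⇒ vvvyZyyy   [T -> y Z]
vvvyZyyy ⇒ vvvyvZyyy   [Z -> v Z]
vvvyvZyyy ⇒ vvvyvvZyyy   [Z -> v Z]
vvvyvvZyyy ⇒ vvvyvvvZyyy   [Z -> v Z]
vvvyvvvZyyy ⇒ vvvyvvvvZyyy   [Z -> v Z]
vvvyvvvvZyyy ⇒ vvvyvvvvvZyyy   [Z -> v Z]
vvvyvvvvvZyyy ⇒ vvvyvvvvvvyyy   [Z -> v]

T⇒vTy⇒vvTyy⇒vvvTyyy⇒vvvyZyyy⇒vvvyvZyyy⇒vvvyvvZyyy⇒vvvyvvvZyyy⇒vvvyvvvvZyyy⇒vvvyvvvvvZyyy⇒vvvyvvvvvvyyy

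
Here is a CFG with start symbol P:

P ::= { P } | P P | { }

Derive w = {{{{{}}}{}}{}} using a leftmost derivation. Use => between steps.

P => {P} => {PP} => {{P}P} => {{PP}P} => {{{P}P}P} => {{{{P}}P}P} => {{{{{}}}P}P} => {{{{{}}}{}}P} => {{{{{}}}{}}{}}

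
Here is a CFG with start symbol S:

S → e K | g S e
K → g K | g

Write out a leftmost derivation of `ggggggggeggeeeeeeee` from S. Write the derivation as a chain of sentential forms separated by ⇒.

S⇒gSe⇒ggSee⇒gggSeee⇒ggggSeeee⇒gggggSeeeee⇒ggggggSeeeeee⇒gggggggSeeeeeee⇒ggggggggSeeeeeeee⇒ggggggggeKeeeeeeee⇒ggggggggegKeeeeeeee⇒ggggggggeggeeeeeeee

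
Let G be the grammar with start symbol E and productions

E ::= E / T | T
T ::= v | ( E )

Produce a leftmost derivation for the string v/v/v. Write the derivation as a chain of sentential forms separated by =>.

E => E/T   [E ::= E / T]
E/T => E/T/T   [E ::= E / T]
E/T/T => T/T/T   [E ::= T]
T/T/T => v/T/T   [T ::= v]
v/T/T => v/v/T   [T ::= v]
v/v/T => v/v/v   [T ::= v]

E => E/T => E/T/T => T/T/T => v/T/T => v/v/T => v/v/v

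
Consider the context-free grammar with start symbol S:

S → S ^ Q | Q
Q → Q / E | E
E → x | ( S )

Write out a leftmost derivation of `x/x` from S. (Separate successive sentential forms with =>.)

S=>Q=>Q/E=>E/E=>x/E=>x/x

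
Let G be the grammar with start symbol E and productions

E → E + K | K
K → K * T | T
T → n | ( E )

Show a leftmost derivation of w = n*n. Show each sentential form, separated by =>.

E => K => K*T => T*T => n*T => n*n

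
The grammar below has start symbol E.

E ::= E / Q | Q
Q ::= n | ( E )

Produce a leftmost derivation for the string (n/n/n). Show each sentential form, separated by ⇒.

E ⇒ Q ⇒ (E) ⇒ (E/Q) ⇒ (E/Q/Q) ⇒ (Q/Q/Q) ⇒ (n/Q/Q) ⇒ (n/n/Q) ⇒ (n/n/n)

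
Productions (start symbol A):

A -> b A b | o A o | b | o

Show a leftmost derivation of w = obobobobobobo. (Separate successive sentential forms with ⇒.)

A ⇒ oAo ⇒ obAbo ⇒ oboAobo ⇒ obobAbobo ⇒ oboboAobobo ⇒ obobobAbobobo ⇒ obobobobobobo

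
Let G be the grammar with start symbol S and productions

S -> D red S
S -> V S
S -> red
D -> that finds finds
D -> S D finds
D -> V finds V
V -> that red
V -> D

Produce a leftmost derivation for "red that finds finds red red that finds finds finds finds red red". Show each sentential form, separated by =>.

S => D red S   [S -> D red S]
D red S => S D finds red S   [D -> S D finds]
S D finds red S => red D finds red S   [S -> red]
red D finds red S => red S D finds finds red S   [D -> S D finds]
red S D finds finds red S => red D red S D finds finds red S   [S -> D red S]
red D red S D finds finds red S => red that finds finds red S D finds finds red S   [D -> that finds finds]
red that finds finds red S D finds finds red S => red that finds finds red red D finds finds red S   [S -> red]
red that finds finds red red D finds finds red S => red that finds finds red red that finds finds finds finds red S   [D -> that finds finds]
red that finds finds red red that finds finds finds finds red S => red that finds finds red red that finds finds finds finds red red   [S -> red]

S => D red S => S D finds red S => red D finds red S => red S D finds finds red S => red D red S D finds finds red S => red that finds finds red S D finds finds red S => red that finds finds red red D finds finds red S => red that finds finds red red that finds finds finds finds red S => red that finds finds red red that finds finds finds finds red red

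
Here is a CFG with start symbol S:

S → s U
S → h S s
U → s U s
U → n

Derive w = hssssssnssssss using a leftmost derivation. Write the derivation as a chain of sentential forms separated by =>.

S => hSs => hsUs => hssUss => hsssUsss => hssssUssss => hsssssUsssss => hssssssUssssss => hssssssnssssss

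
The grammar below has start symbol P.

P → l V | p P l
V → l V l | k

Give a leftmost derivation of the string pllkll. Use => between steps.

P => pPl => plVl => pllVll => pllkll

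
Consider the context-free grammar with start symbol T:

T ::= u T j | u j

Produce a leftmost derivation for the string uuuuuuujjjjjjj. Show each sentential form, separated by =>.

T=>uTj=>uuTjj=>uuuTjjj=>uuuuTjjjj=>uuuuuTjjjjj=>uuuuuuTjjjjjj=>uuuuuuujjjjjjj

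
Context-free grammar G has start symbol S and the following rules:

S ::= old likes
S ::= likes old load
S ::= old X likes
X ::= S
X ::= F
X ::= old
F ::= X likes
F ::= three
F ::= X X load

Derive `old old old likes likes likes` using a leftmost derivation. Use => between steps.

S => old X likes   [S ::= old X likes]
old X likes => old S likes   [X ::= S]
old S likes => old old X likes likes   [S ::= old X likes]
old old X likes likes => old old F likes likes   [X ::= F]
old old F likes likes => old old X likes likes likes   [F ::= X likes]
old old X likes likes likes => old old old likes likes likes   [X ::= old]

S => old X likes => old S likes => old old X likes likes => old old F likes likes => old old X likes likes likes => old old old likes likes likes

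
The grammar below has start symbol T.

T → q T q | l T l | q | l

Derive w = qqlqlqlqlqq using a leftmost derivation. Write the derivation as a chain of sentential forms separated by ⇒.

T ⇒ qTq   [T → q T q]
qTq ⇒ qqTqq   [T → q T q]
qqTqq ⇒ qqlTlqq   [T → l T l]
qqlTlqq ⇒ qqlqTqlqq   [T → q T q]
qqlqTqlqq ⇒ qqlqlTlqlqq   [T → l T l]
qqlqlTlqlqq ⇒ qqlqlqlqlqq   [T → q]

T ⇒ qTq ⇒ qqTqq ⇒ qqlTlqq ⇒ qqlqTqlqq ⇒ qqlqlTlqlqq ⇒ qqlqlqlqlqq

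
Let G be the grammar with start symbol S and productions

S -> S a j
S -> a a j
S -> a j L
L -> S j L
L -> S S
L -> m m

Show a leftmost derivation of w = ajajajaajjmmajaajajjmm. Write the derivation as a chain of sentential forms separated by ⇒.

S⇒ajL⇒ajSjL⇒ajSajjL⇒ajajLajjL⇒ajajSSajjL⇒ajajSajSajjL⇒ajajajLajSajjL⇒ajajajSjLajSajjL⇒ajajajaajjLajSajjL⇒ajajajaajjmmajSajjL⇒ajajajaajjmmajaajajjL⇒ajajajaajjmmajaajajjmm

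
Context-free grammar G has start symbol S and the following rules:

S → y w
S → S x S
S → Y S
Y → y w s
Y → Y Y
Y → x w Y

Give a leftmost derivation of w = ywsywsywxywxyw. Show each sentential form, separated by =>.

S => SxS => SxSxS => YSxSxS => YYSxSxS => ywsYSxSxS => ywsywsSxSxS => ywsywsywxSxS => ywsywsywxywxS => ywsywsywxywxyw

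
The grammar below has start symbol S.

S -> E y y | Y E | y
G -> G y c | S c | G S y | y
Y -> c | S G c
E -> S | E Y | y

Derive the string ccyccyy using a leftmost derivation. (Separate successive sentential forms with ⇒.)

S ⇒ Eyy ⇒ Syy ⇒ YEyy ⇒ cEyy ⇒ cEYyy ⇒ cEYYyy ⇒ cSYYyy ⇒ cYEYYyy ⇒ ccEYYyy ⇒ ccyYYyy ⇒ ccycYyy ⇒ ccyccyy

S ⇒ Eyy   [S -> E y y]
Eyy ⇒ Syy   [E -> S]
Syy ⇒ YEyy   [S -> Y E]
YEyy ⇒ cEyy   [Y -> c]
cEyy ⇒ cEYyy   [E -> E Y]
cEYyy ⇒ cEYYyy   [E -> E Y]
cEYYyy ⇒ cSYYyy   [E -> S]
cSYYyy ⇒ cYEYYyy   [S -> Y E]
cYEYYyy ⇒ ccEYYyy   [Y -> c]
ccEYYyy ⇒ ccyYYyy   [E -> y]
ccyYYyy ⇒ ccycYyy   [Y -> c]
ccycYyy ⇒ ccyccyy   [Y -> c]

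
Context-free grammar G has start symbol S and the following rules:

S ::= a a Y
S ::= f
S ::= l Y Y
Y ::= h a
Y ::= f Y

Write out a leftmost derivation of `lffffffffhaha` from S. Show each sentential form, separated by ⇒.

S ⇒ lYY   [S ::= l Y Y]
lYY ⇒ lfYY   [Y ::= f Y]
lfYY ⇒ lffYY   [Y ::= f Y]
lffYY ⇒ lfffYY   [Y ::= f Y]
lfffYY ⇒ lffffYY   [Y ::= f Y]
lffffYY ⇒ lfffffYY   [Y ::= f Y]
lfffffYY ⇒ lffffffYY   [Y ::= f Y]
lffffffYY ⇒ lfffffffYY   [Y ::= f Y]
lfffffffYY ⇒ lffffffffYY   [Y ::= f Y]
lffffffffYY ⇒ lffffffffhaY   [Y ::= h a]
lffffffffhaY ⇒ lffffffffhaha   [Y ::= h a]

S ⇒ lYY ⇒ lfYY ⇒ lffYY ⇒ lfffYY ⇒ lffffYY ⇒ lfffffYY ⇒ lffffffYY ⇒ lfffffffYY ⇒ lffffffffYY ⇒ lffffffffhaY ⇒ lffffffffhaha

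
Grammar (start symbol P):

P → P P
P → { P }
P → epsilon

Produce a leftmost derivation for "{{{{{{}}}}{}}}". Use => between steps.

P=>PP=>{P}P=>{{P}}P=>{{PP}}P=>{{PPP}}P=>{{{P}PP}}P=>{{{{P}}PP}}P=>{{{{{P}}}PP}}P=>{{{{{{P}}}}PP}}P=>{{{{{{}}}}PP}}P=>{{{{{{}}}}{P}P}}P=>{{{{{{}}}}{}P}}P=>{{{{{{}}}}{}}}P=>{{{{{{}}}}{}}}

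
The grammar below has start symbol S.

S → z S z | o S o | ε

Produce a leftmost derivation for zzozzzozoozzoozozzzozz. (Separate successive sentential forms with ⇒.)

S ⇒ zSz ⇒ zzSzz ⇒ zzoSozz ⇒ zzozSzozz ⇒ zzozzSzzozz ⇒ zzozzzSzzzozz ⇒ zzozzzoSozzzozz ⇒ zzozzzozSzozzzozz ⇒ zzozzzozoSozozzzozz ⇒ zzozzzozooSoozozzzozz ⇒ zzozzzozoozSzoozozzzozz ⇒ zzozzzozoozzoozozzzozz

S ⇒ zSz   [S → z S z]
zSz ⇒ zzSzz   [S → z S z]
zzSzz ⇒ zzoSozz   [S → o S o]
zzoSozz ⇒ zzozSzozz   [S → z S z]
zzozSzozz ⇒ zzozzSzzozz   [S → z S z]
zzozzSzzozz ⇒ zzozzzSzzzozz   [S → z S z]
zzozzzSzzzozz ⇒ zzozzzoSozzzozz   [S → o S o]
zzozzzoSozzzozz ⇒ zzozzzozSzozzzozz   [S → z S z]
zzozzzozSzozzzozz ⇒ zzozzzozoSozozzzozz   [S → o S o]
zzozzzozoSozozzzozz ⇒ zzozzzozooSoozozzzozz   [S → o S o]
zzozzzozooSoozozzzozz ⇒ zzozzzozoozSzoozozzzozz   [S → z S z]
zzozzzozoozSzoozozzzozz ⇒ zzozzzozoozzoozozzzozz   [S → ε]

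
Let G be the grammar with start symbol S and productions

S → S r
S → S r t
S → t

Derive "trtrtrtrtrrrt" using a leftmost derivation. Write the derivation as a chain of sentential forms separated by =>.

S => Srt   [S → S r t]
Srt => Srrt   [S → S r]
Srrt => Srrrt   [S → S r]
Srrrt => Srtrrrt   [S → S r t]
Srtrrrt => Srtrtrrrt   [S → S r t]
Srtrtrrrt => Srtrtrtrrrt   [S → S r t]
Srtrtrtrrrt => Srtrtrtrtrrrt   [S → S r t]
Srtrtrtrtrrrt => trtrtrtrtrrrt   [S → t]

S => Srt => Srrt => Srrrt => Srtrrrt => Srtrtrrrt => Srtrtrtrrrt => Srtrtrtrtrrrt => trtrtrtrtrrrt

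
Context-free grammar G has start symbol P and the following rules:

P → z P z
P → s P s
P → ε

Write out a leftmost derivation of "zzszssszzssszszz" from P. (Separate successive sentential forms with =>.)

P => zPz => zzPzz => zzsPszz => zzszPzszz => zzszsPszszz => zzszssPsszszz => zzszsssPssszszz => zzszssszPzssszszz => zzszssszzssszszz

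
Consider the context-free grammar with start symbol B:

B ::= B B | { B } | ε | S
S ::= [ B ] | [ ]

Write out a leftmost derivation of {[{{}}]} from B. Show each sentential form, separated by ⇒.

B ⇒ {B} ⇒ {S} ⇒ {[B]} ⇒ {[{B}]} ⇒ {[{BB}]} ⇒ {[{BBB}]} ⇒ {[{BBBB}]} ⇒ {[{{B}BBB}]} ⇒ {[{{}BBB}]} ⇒ {[{{}BB}]} ⇒ {[{{}B}]} ⇒ {[{{}}]}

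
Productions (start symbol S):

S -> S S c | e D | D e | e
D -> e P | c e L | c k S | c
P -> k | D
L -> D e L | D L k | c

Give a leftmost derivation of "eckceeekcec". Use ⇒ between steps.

S ⇒ SSc   [S -> S S c]
SSc ⇒ eDSc   [S -> e D]
eDSc ⇒ eckSSc   [D -> c k S]
eckSSc ⇒ eckSScSc   [S -> S S c]
eckSScSc ⇒ eckDeScSc   [S -> D e]
eckDeScSc ⇒ eckceScSc   [D -> c]
eckceScSc ⇒ eckceeDcSc   [S -> e D]
eckceeDcSc ⇒ eckceeePcSc   [D -> e P]
eckceeePcSc ⇒ eckceeekcSc   [P -> k]
eckceeekcSc ⇒ eckceeekcec   [S -> e]

S ⇒ SSc ⇒ eDSc ⇒ eckSSc ⇒ eckSScSc ⇒ eckDeScSc ⇒ eckceScSc ⇒ eckceeDcSc ⇒ eckceeePcSc ⇒ eckceeekcSc ⇒ eckceeekcec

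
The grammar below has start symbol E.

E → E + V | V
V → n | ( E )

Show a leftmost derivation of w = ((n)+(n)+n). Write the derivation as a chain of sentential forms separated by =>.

E=>V=>(E)=>(E+V)=>(E+V+V)=>(V+V+V)=>((E)+V+V)=>((V)+V+V)=>((n)+V+V)=>((n)+(E)+V)=>((n)+(V)+V)=>((n)+(n)+V)=>((n)+(n)+n)

E => V   [E → V]
V => (E)   [V → ( E )]
(E) => (E+V)   [E → E + V]
(E+V) => (E+V+V)   [E → E + V]
(E+V+V) => (V+V+V)   [E → V]
(V+V+V) => ((E)+V+V)   [V → ( E )]
((E)+V+V) => ((V)+V+V)   [E → V]
((V)+V+V) => ((n)+V+V)   [V → n]
((n)+V+V) => ((n)+(E)+V)   [V → ( E )]
((n)+(E)+V) => ((n)+(V)+V)   [E → V]
((n)+(V)+V) => ((n)+(n)+V)   [V → n]
((n)+(n)+V) => ((n)+(n)+n)   [V → n]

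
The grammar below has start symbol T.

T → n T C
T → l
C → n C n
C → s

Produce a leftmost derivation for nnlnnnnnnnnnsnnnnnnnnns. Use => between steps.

T => nTC   [T → n T C]
nTC => nnTCC   [T → n T C]
nnTCC => nnlCC   [T → l]
nnlCC => nnlnCnC   [C → n C n]
nnlnCnC => nnlnnCnnC   [C → n C n]
nnlnnCnnC => nnlnnnCnnnC   [C → n C n]
nnlnnnCnnnC => nnlnnnnCnnnnC   [C → n C n]
nnlnnnnCnnnnC => nnlnnnnnCnnnnnC   [C → n C n]
nnlnnnnnCnnnnnC => nnlnnnnnnCnnnnnnC   [C → n C n]
nnlnnnnnnCnnnnnnC => nnlnnnnnnnCnnnnnnnC   [C → n C n]
nnlnnnnnnnCnnnnnnnC => nnlnnnnnnnnCnnnnnnnnC   [C → n C n]
nnlnnnnnnnnCnnnnnnnnC => nnlnnnnnnnnnCnnnnnnnnnC   [C → n C n]
nnlnnnnnnnnnCnnnnnnnnnC => nnlnnnnnnnnnsnnnnnnnnnC   [C → s]
nnlnnnnnnnnnsnnnnnnnnnC => nnlnnnnnnnnnsnnnnnnnnns   [C → s]

T => nTC => nnTCC => nnlCC => nnlnCnC => nnlnnCnnC => nnlnnnCnnnC => nnlnnnnCnnnnC => nnlnnnnnCnnnnnC => nnlnnnnnnCnnnnnnC => nnlnnnnnnnCnnnnnnnC => nnlnnnnnnnnCnnnnnnnnC => nnlnnnnnnnnnCnnnnnnnnnC => nnlnnnnnnnnnsnnnnnnnnnC => nnlnnnnnnnnnsnnnnnnnnns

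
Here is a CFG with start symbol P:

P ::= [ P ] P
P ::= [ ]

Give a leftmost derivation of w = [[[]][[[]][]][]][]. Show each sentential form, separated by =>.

P => [P]P   [P ::= [ P ] P]
[P]P => [[P]P]P   [P ::= [ P ] P]
[[P]P]P => [[[]]P]P   [P ::= [ ]]
[[[]]P]P => [[[]][P]P]P   [P ::= [ P ] P]
[[[]][P]P]P => [[[]][[P]P]P]P   [P ::= [ P ] P]
[[[]][[P]P]P]P => [[[]][[[]]P]P]P   [P ::= [ ]]
[[[]][[[]]P]P]P => [[[]][[[]][]]P]P   [P ::= [ ]]
[[[]][[[]][]]P]P => [[[]][[[]][]][]]P   [P ::= [ ]]
[[[]][[[]][]][]]P => [[[]][[[]][]][]][]   [P ::= [ ]]

P => [P]P => [[P]P]P => [[[]]P]P => [[[]][P]P]P => [[[]][[P]P]P]P => [[[]][[[]]P]P]P => [[[]][[[]][]]P]P => [[[]][[[]][]][]]P => [[[]][[[]][]][]][]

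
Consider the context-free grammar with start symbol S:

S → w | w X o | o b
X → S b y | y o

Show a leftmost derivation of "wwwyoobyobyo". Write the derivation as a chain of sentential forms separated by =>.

S=>wXo=>wSbyo=>wwXobyo=>wwSbyobyo=>wwwXobyobyo=>wwwyoobyobyo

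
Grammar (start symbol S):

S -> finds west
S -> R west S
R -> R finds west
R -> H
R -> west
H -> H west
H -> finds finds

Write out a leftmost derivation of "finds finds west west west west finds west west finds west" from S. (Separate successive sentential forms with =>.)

S => R west S => R finds west west S => H finds west west S => H west finds west west S => H west west finds west west S => H west west west finds west west S => H west west west west finds west west S => finds finds west west west west finds west west S => finds finds west west west west finds west west finds west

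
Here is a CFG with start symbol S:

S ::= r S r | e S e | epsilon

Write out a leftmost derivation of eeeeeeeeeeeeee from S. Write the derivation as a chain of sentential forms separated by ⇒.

S ⇒ eSe   [S ::= e S e]
eSe ⇒ eeSee   [S ::= e S e]
eeSee ⇒ eeeSeee   [S ::= e S e]
eeeSeee ⇒ eeeeSeeee   [S ::= e S e]
eeeeSeeee ⇒ eeeeeSeeeee   [S ::= e S e]
eeeeeSeeeee ⇒ eeeeeeSeeeeee   [S ::= e S e]
eeeeeeSeeeeee ⇒ eeeeeeeSeeeeeee   [S ::= e S e]
eeeeeeeSeeeeeee ⇒ eeeeeeeeeeeeee   [S ::= epsilon]

S ⇒ eSe ⇒ eeSee ⇒ eeeSeee ⇒ eeeeSeeee ⇒ eeeeeSeeeee ⇒ eeeeeeSeeeeee ⇒ eeeeeeeSeeeeeee ⇒ eeeeeeeeeeeeee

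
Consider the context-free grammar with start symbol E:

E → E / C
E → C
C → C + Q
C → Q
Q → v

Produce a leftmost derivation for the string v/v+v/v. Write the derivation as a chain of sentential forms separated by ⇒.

E⇒E/C⇒E/C/C⇒C/C/C⇒Q/C/C⇒v/C/C⇒v/C+Q/C⇒v/Q+Q/C⇒v/v+Q/C⇒v/v+v/C⇒v/v+v/Q⇒v/v+v/v

E ⇒ E/C   [E → E / C]
E/C ⇒ E/C/C   [E → E / C]
E/C/C ⇒ C/C/C   [E → C]
C/C/C ⇒ Q/C/C   [C → Q]
Q/C/C ⇒ v/C/C   [Q → v]
v/C/C ⇒ v/C+Q/C   [C → C + Q]
v/C+Q/C ⇒ v/Q+Q/C   [C → Q]
v/Q+Q/C ⇒ v/v+Q/C   [Q → v]
v/v+Q/C ⇒ v/v+v/C   [Q → v]
v/v+v/C ⇒ v/v+v/Q   [C → Q]
v/v+v/Q ⇒ v/v+v/v   [Q → v]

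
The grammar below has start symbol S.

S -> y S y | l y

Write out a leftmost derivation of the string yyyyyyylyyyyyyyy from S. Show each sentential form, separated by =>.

S => ySy   [S -> y S y]
ySy => yySyy   [S -> y S y]
yySyy => yyySyyy   [S -> y S y]
yyySyyy => yyyySyyyy   [S -> y S y]
yyyySyyyy => yyyyySyyyyy   [S -> y S y]
yyyyySyyyyy => yyyyyySyyyyyy   [S -> y S y]
yyyyyySyyyyyy => yyyyyyySyyyyyyy   [S -> y S y]
yyyyyyySyyyyyyy => yyyyyyylyyyyyyyy   [S -> l y]

S => ySy => yySyy => yyySyyy => yyyySyyyy => yyyyySyyyyy => yyyyyySyyyyyy => yyyyyyySyyyyyyy => yyyyyyylyyyyyyyy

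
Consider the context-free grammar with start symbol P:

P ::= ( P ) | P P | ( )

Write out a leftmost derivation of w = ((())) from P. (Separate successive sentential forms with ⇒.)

P ⇒ (P)   [P ::= ( P )]
(P) ⇒ ((P))   [P ::= ( P )]
((P)) ⇒ ((()))   [P ::= ( )]

P ⇒ (P) ⇒ ((P)) ⇒ ((()))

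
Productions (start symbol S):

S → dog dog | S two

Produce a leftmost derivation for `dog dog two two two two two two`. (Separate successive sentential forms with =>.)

S => S two   [S → S two]
S two => S two two   [S → S two]
S two two => S two two two   [S → S two]
S two two two => S two two two two   [S → S two]
S two two two two => S two two two two two   [S → S two]
S two two two two two => S two two two two two two   [S → S two]
S two two two two two two => dog dog two two two two two two   [S → dog dog]

S => S two => S two two => S two two two => S two two two two => S two two two two two => S two two two two two two => dog dog two two two two two two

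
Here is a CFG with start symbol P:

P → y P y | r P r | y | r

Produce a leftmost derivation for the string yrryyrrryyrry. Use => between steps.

P => yPy => yrPry => yrrPrry => yrryPyrry => yrryyPyyrry => yrryyrPryyrry => yrryyrrryyrry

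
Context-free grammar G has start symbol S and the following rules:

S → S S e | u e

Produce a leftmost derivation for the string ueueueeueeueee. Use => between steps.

S => SSe   [S → S S e]
SSe => ueSe   [S → u e]
ueSe => ueSSee   [S → S S e]
ueSSee => ueSSeSee   [S → S S e]
ueSSeSee => ueSSeSeSee   [S → S S e]
ueSSeSeSee => ueueSeSeSee   [S → u e]
ueueSeSeSee => ueueueeSeSee   [S → u e]
ueueueeSeSee => ueueueeueeSee   [S → u e]
ueueueeueeSee => ueueueeueeueee   [S → u e]

S => SSe => ueSe => ueSSee => ueSSeSee => ueSSeSeSee => ueueSeSeSee => ueueueeSeSee => ueueueeueeSee => ueueueeueeueee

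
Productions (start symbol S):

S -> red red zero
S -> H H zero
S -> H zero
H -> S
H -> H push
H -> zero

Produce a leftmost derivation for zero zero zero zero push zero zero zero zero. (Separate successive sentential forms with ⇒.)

S ⇒ H H zero ⇒ S H zero ⇒ H H zero H zero ⇒ H push H zero H zero ⇒ S push H zero H zero ⇒ H H zero push H zero H zero ⇒ zero H zero push H zero H zero ⇒ zero S zero push H zero H zero ⇒ zero H zero zero push H zero H zero ⇒ zero zero zero zero push H zero H zero ⇒ zero zero zero zero push zero zero H zero ⇒ zero zero zero zero push zero zero zero zero

S ⇒ H H zero   [S -> H H zero]
H H zero ⇒ S H zero   [H -> S]
S H zero ⇒ H H zero H zero   [S -> H H zero]
H H zero H zero ⇒ H push H zero H zero   [H -> H push]
H push H zero H zero ⇒ S push H zero H zero   [H -> S]
S push H zero H zero ⇒ H H zero push H zero H zero   [S -> H H zero]
H H zero push H zero H zero ⇒ zero H zero push H zero H zero   [H -> zero]
zero H zero push H zero H zero ⇒ zero S zero push H zero H zero   [H -> S]
zero S zero push H zero H zero ⇒ zero H zero zero push H zero H zero   [S -> H zero]
zero H zero zero push H zero H zero ⇒ zero zero zero zero push H zero H zero   [H -> zero]
zero zero zero zero push H zero H zero ⇒ zero zero zero zero push zero zero H zero   [H -> zero]
zero zero zero zero push zero zero H zero ⇒ zero zero zero zero push zero zero zero zero   [H -> zero]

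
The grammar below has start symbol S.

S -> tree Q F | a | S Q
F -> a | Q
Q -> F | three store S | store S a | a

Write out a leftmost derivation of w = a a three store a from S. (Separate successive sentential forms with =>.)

S => S Q => S Q Q => a Q Q => a F Q => a a Q => a a three store S => a a three store a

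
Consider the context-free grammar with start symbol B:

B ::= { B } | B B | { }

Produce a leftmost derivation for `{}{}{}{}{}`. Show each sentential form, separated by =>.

B => BB   [B ::= B B]
BB => {}B   [B ::= { }]
{}B => {}BB   [B ::= B B]
{}BB => {}BBB   [B ::= B B]
{}BBB => {}BBBB   [B ::= B B]
{}BBBB => {}{}BBB   [B ::= { }]
{}{}BBB => {}{}{}BB   [B ::= { }]
{}{}{}BB => {}{}{}{}B   [B ::= { }]
{}{}{}{}B => {}{}{}{}{}   [B ::= { }]

B => BB => {}B => {}BB => {}BBB => {}BBBB => {}{}BBB => {}{}{}BB => {}{}{}{}B => {}{}{}{}{}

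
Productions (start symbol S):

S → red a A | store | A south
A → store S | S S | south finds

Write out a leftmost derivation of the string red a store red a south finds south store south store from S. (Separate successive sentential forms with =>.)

S => red a A   [S → red a A]
red a A => red a store S   [A → store S]
red a store S => red a store red a A   [S → red a A]
red a store red a A => red a store red a S S   [A → S S]
red a store red a S S => red a store red a A south S   [S → A south]
red a store red a A south S => red a store red a S S south S   [A → S S]
red a store red a S S south S => red a store red a A south S south S   [S → A south]
red a store red a A south S south S => red a store red a south finds south S south S   [A → south finds]
red a store red a south finds south S south S => red a store red a south finds south store south S   [S → store]
red a store red a south finds south store south S => red a store red a south finds south store south store   [S → store]

S => red a A => red a store S => red a store red a A => red a store red a S S => red a store red a A south S => red a store red a S S south S => red a store red a A south S south S => red a store red a south finds south S south S => red a store red a south finds south store south S => red a store red a south finds south store south store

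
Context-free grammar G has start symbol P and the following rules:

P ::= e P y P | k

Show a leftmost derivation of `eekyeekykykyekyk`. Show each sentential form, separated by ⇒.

P ⇒ ePyP   [P ::= e P y P]
ePyP ⇒ eePyPyP   [P ::= e P y P]
eePyPyP ⇒ eekyPyP   [P ::= k]
eekyPyP ⇒ eekyePyPyP   [P ::= e P y P]
eekyePyPyP ⇒ eekyeePyPyPyP   [P ::= e P y P]
eekyeePyPyPyP ⇒ eekyeekyPyPyP   [P ::= k]
eekyeekyPyPyP ⇒ eekyeekykyPyP   [P ::= k]
eekyeekykyPyP ⇒ eekyeekykykyP   [P ::= k]
eekyeekykykyP ⇒ eekyeekykykyePyP   [P ::= e P y P]
eekyeekykykyePyP ⇒ eekyeekykykyekyP   [P ::= k]
eekyeekykykyekyP ⇒ eekyeekykykyekyk   [P ::= k]

P⇒ePyP⇒eePyPyP⇒eekyPyP⇒eekyePyPyP⇒eekyeePyPyPyP⇒eekyeekyPyPyP⇒eekyeekykyPyP⇒eekyeekykykyP⇒eekyeekykykyePyP⇒eekyeekykykyekyP⇒eekyeekykykyekyk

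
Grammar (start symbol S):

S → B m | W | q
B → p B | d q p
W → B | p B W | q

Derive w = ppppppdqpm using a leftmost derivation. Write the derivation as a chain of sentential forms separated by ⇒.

S ⇒ Bm ⇒ pBm ⇒ ppBm ⇒ pppBm ⇒ ppppBm ⇒ pppppBm ⇒ ppppppBm ⇒ ppppppdqpm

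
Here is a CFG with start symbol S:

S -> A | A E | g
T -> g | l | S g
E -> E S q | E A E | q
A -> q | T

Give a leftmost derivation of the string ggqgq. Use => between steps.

S => AE   [S -> A E]
AE => TE   [A -> T]
TE => SgE   [T -> S g]
SgE => AgE   [S -> A]
AgE => TgE   [A -> T]
TgE => ggE   [T -> g]
ggE => ggESq   [E -> E S q]
ggESq => ggqSq   [E -> q]
ggqSq => ggqgq   [S -> g]

S => AE => TE => SgE => AgE => TgE => ggE => ggESq => ggqSq => ggqgq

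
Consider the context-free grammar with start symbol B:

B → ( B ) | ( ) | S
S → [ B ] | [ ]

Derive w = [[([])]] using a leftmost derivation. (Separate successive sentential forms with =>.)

B=>S=>[B]=>[S]=>[[B]]=>[[(B)]]=>[[(S)]]=>[[([])]]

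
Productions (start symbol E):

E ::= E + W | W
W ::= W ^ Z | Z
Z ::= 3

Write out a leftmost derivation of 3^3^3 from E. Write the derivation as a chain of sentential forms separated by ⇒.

E ⇒ W   [E ::= W]
W ⇒ W^Z   [W ::= W ^ Z]
W^Z ⇒ W^Z^Z   [W ::= W ^ Z]
W^Z^Z ⇒ Z^Z^Z   [W ::= Z]
Z^Z^Z ⇒ 3^Z^Z   [Z ::= 3]
3^Z^Z ⇒ 3^3^Z   [Z ::= 3]
3^3^Z ⇒ 3^3^3   [Z ::= 3]

E ⇒ W ⇒ W^Z ⇒ W^Z^Z ⇒ Z^Z^Z ⇒ 3^Z^Z ⇒ 3^3^Z ⇒ 3^3^3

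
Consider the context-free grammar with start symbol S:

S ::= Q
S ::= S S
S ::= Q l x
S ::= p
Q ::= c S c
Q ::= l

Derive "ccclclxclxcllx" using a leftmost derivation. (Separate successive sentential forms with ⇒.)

S ⇒ SS ⇒ QS ⇒ cScS ⇒ cQlxcS ⇒ ccSclxcS ⇒ ccQlxclxcS ⇒ cccSclxclxcS ⇒ cccQclxclxcS ⇒ ccclclxclxcS ⇒ ccclclxclxcQlx ⇒ ccclclxclxcllx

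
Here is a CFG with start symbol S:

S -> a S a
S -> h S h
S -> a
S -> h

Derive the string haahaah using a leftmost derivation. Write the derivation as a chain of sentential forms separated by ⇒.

S ⇒ hSh ⇒ haSah ⇒ haaSaah ⇒ haahaah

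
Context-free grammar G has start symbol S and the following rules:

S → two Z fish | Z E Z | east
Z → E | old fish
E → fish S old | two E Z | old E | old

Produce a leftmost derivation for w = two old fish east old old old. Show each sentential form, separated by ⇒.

S ⇒ Z E Z ⇒ E E Z ⇒ two E Z E Z ⇒ two old Z E Z ⇒ two old E E Z ⇒ two old fish S old E Z ⇒ two old fish east old E Z ⇒ two old fish east old old Z ⇒ two old fish east old old E ⇒ two old fish east old old old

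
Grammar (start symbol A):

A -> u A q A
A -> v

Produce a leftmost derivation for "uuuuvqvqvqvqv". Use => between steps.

A=>uAqA=>uuAqAqA=>uuuAqAqAqA=>uuuuAqAqAqAqA=>uuuuvqAqAqAqA=>uuuuvqvqAqAqA=>uuuuvqvqvqAqA=>uuuuvqvqvqvqA=>uuuuvqvqvqvqv

A => uAqA   [A -> u A q A]
uAqA => uuAqAqA   [A -> u A q A]
uuAqAqA => uuuAqAqAqA   [A -> u A q A]
uuuAqAqAqA => uuuuAqAqAqAqA   [A -> u A q A]
uuuuAqAqAqAqA => uuuuvqAqAqAqA   [A -> v]
uuuuvqAqAqAqA => uuuuvqvqAqAqA   [A -> v]
uuuuvqvqAqAqA => uuuuvqvqvqAqA   [A -> v]
uuuuvqvqvqAqA => uuuuvqvqvqvqA   [A -> v]
uuuuvqvqvqvqA => uuuuvqvqvqvqv   [A -> v]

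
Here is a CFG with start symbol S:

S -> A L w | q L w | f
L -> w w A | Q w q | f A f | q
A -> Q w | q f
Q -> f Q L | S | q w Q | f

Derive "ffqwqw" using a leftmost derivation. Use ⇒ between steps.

S ⇒ ALw ⇒ QwLw ⇒ fQLwLw ⇒ ffLwLw ⇒ ffqwLw ⇒ ffqwqw

S ⇒ ALw   [S -> A L w]
ALw ⇒ QwLw   [A -> Q w]
QwLw ⇒ fQLwLw   [Q -> f Q L]
fQLwLw ⇒ ffLwLw   [Q -> f]
ffLwLw ⇒ ffqwLw   [L -> q]
ffqwLw ⇒ ffqwqw   [L -> q]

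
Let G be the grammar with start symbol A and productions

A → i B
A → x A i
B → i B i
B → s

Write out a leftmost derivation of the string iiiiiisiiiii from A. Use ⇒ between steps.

A ⇒ iB ⇒ iiBi ⇒ iiiBii ⇒ iiiiBiii ⇒ iiiiiBiiii ⇒ iiiiiiBiiiii ⇒ iiiiiisiiiii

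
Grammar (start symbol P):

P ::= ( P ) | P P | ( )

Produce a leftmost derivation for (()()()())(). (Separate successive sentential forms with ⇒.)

P ⇒ PP ⇒ (P)P ⇒ (PP)P ⇒ (PPP)P ⇒ (PPPP)P ⇒ (()PPP)P ⇒ (()()PP)P ⇒ (()()()P)P ⇒ (()()()())P ⇒ (()()()())()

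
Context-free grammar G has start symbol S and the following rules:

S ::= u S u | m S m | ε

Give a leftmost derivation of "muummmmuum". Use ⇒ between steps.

S ⇒ mSm   [S ::= m S m]
mSm ⇒ muSum   [S ::= u S u]
muSum ⇒ muuSuum   [S ::= u S u]
muuSuum ⇒ muumSmuum   [S ::= m S m]
muumSmuum ⇒ muummSmmuum   [S ::= m S m]
muummSmmuum ⇒ muummmmuum   [S ::= ε]

S ⇒ mSm ⇒ muSum ⇒ muuSuum ⇒ muumSmuum ⇒ muummSmmuum ⇒ muummmmuum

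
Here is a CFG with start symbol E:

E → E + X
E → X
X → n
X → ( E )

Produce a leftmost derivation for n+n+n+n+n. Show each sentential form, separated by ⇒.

E⇒E+X⇒E+X+X⇒E+X+X+X⇒E+X+X+X+X⇒X+X+X+X+X⇒n+X+X+X+X⇒n+n+X+X+X⇒n+n+n+X+X⇒n+n+n+n+X⇒n+n+n+n+n

E ⇒ E+X   [E → E + X]
E+X ⇒ E+X+X   [E → E + X]
E+X+X ⇒ E+X+X+X   [E → E + X]
E+X+X+X ⇒ E+X+X+X+X   [E → E + X]
E+X+X+X+X ⇒ X+X+X+X+X   [E → X]
X+X+X+X+X ⇒ n+X+X+X+X   [X → n]
n+X+X+X+X ⇒ n+n+X+X+X   [X → n]
n+n+X+X+X ⇒ n+n+n+X+X   [X → n]
n+n+n+X+X ⇒ n+n+n+n+X   [X → n]
n+n+n+n+X ⇒ n+n+n+n+n   [X → n]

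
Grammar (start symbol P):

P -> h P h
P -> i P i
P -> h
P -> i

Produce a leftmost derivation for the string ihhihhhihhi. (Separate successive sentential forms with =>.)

P => iPi   [P -> i P i]
iPi => ihPhi   [P -> h P h]
ihPhi => ihhPhhi   [P -> h P h]
ihhPhhi => ihhiPihhi   [P -> i P i]
ihhiPihhi => ihhihPhihhi   [P -> h P h]
ihhihPhihhi => ihhihhhihhi   [P -> h]

P => iPi => ihPhi => ihhPhhi => ihhiPihhi => ihhihPhihhi => ihhihhhihhi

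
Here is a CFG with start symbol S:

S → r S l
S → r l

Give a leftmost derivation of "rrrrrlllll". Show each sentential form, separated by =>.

S => rSl   [S → r S l]
rSl => rrSll   [S → r S l]
rrSll => rrrSlll   [S → r S l]
rrrSlll => rrrrSllll   [S → r S l]
rrrrSllll => rrrrrlllll   [S → r l]

S => rSl => rrSll => rrrSlll => rrrrSllll => rrrrrlllll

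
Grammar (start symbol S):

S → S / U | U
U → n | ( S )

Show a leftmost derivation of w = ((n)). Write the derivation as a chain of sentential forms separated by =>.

S => U => (S) => (U) => ((S)) => ((U)) => ((n))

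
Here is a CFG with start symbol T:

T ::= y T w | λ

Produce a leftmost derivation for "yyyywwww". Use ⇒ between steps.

T ⇒ yTw   [T ::= y T w]
yTw ⇒ yyTww   [T ::= y T w]
yyTww ⇒ yyyTwww   [T ::= y T w]
yyyTwww ⇒ yyyyTwwww   [T ::= y T w]
yyyyTwwww ⇒ yyyywwww   [T ::= λ]

T ⇒ yTw ⇒ yyTww ⇒ yyyTwww ⇒ yyyyTwwww ⇒ yyyywwww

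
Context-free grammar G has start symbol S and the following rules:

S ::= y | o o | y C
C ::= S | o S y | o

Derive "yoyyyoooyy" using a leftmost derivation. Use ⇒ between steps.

S ⇒ yC ⇒ yoSy ⇒ yoyCy ⇒ yoySy ⇒ yoyyCy ⇒ yoyySy ⇒ yoyyyCy ⇒ yoyyyoSyy ⇒ yoyyyoooyy

S ⇒ yC   [S ::= y C]
yC ⇒ yoSy   [C ::= o S y]
yoSy ⇒ yoyCy   [S ::= y C]
yoyCy ⇒ yoySy   [C ::= S]
yoySy ⇒ yoyyCy   [S ::= y C]
yoyyCy ⇒ yoyySy   [C ::= S]
yoyySy ⇒ yoyyyCy   [S ::= y C]
yoyyyCy ⇒ yoyyyoSyy   [C ::= o S y]
yoyyyoSyy ⇒ yoyyyoooyy   [S ::= o o]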